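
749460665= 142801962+606658703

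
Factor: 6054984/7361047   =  2^3*3^2* 13^1*127^( - 1 )*149^( - 1 )*389^(-1)*6469^1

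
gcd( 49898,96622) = 2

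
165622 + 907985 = 1073607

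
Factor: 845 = 5^1*13^2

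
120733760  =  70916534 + 49817226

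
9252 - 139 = 9113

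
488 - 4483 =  - 3995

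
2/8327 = 2/8327  =  0.00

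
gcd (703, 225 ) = 1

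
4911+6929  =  11840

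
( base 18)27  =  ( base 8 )53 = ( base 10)43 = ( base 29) 1e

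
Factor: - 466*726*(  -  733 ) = 2^2 * 3^1*11^2*233^1*733^1  =  247985628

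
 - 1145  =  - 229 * 5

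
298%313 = 298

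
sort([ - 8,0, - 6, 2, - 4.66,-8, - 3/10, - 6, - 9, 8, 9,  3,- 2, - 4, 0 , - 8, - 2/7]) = [ - 9, - 8, - 8, - 8, - 6, - 6, - 4.66,-4, - 2, - 3/10,-2/7, 0, 0, 2 , 3, 8, 9]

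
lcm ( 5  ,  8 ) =40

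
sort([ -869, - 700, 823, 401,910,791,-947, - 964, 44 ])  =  [  -  964, - 947,  -  869, - 700,  44, 401, 791,823, 910]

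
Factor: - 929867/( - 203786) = 2^( - 1)*11^( - 1)*23^1*59^( - 1) *157^( - 1 ) * 40429^1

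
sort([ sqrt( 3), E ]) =[sqrt(3), E ]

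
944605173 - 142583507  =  802021666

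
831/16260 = 277/5420= 0.05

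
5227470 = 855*6114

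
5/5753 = 5/5753 = 0.00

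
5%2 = 1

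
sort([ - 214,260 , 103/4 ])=[-214,  103/4,260] 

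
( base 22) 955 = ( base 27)63g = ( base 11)33a5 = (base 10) 4471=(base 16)1177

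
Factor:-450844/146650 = - 538/175=- 2^1*5^( - 2)*7^( - 1)*269^1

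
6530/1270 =653/127=5.14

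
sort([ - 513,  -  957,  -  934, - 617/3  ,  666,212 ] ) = [-957, - 934, - 513, - 617/3, 212,666 ] 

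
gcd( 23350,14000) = 50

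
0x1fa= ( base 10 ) 506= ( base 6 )2202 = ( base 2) 111111010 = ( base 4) 13322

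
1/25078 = 1/25078=0.00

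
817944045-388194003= 429750042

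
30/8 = 15/4 = 3.75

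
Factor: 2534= 2^1 * 7^1*181^1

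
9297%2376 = 2169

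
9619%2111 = 1175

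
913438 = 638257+275181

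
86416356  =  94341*916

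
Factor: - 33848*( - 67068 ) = 2270117664 = 2^5*3^6*23^1*4231^1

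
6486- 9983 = -3497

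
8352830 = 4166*2005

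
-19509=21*( - 929 ) 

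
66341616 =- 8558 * ( - 7752 )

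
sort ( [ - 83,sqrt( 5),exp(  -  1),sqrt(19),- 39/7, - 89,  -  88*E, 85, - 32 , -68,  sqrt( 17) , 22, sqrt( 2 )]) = [ - 88*E,  -  89, - 83,-68, - 32, - 39/7 , exp( - 1),  sqrt(2),sqrt( 5 ),sqrt(17), sqrt(19), 22,85] 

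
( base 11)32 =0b100011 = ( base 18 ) 1h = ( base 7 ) 50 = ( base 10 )35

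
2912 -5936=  - 3024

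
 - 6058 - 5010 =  - 11068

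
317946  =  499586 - 181640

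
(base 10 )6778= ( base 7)25522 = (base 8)15172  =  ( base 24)bia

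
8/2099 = 8/2099 = 0.00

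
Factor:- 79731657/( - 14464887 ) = 26577219/4821629 = 3^1 * 19^1*466267^1*4821629^( - 1 )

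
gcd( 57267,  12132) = 9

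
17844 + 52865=70709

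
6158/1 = 6158 = 6158.00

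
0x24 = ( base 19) 1H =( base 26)1a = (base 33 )13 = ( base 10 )36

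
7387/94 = 78+55/94 = 78.59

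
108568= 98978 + 9590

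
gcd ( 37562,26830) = 5366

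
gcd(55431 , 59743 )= 1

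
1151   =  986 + 165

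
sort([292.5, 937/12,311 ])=[937/12, 292.5,311]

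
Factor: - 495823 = -167^1*2969^1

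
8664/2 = 4332 = 4332.00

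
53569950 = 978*54775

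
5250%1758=1734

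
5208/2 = 2604 = 2604.00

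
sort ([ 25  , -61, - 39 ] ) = [ - 61 , - 39,25]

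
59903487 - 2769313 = 57134174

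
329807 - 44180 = 285627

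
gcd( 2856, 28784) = 56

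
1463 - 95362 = -93899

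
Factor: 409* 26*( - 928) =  - 9868352 = - 2^6*13^1*29^1*409^1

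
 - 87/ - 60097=87/60097   =  0.00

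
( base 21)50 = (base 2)1101001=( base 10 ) 105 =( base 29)3I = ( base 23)4D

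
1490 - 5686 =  - 4196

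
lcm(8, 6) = 24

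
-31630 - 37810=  - 69440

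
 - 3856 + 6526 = 2670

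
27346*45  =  1230570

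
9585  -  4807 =4778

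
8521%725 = 546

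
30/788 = 15/394 = 0.04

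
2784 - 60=2724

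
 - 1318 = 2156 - 3474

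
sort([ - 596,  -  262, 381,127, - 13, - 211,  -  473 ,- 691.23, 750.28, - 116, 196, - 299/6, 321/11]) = [ - 691.23, - 596, - 473 ,- 262 , - 211, - 116 ,-299/6 , - 13, 321/11, 127, 196, 381, 750.28 ] 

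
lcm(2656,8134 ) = 130144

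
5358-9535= - 4177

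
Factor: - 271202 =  - 2^1*135601^1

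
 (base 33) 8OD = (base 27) D1D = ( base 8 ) 22455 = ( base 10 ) 9517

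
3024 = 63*48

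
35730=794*45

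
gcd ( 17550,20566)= 26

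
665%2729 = 665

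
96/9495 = 32/3165=0.01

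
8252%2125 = 1877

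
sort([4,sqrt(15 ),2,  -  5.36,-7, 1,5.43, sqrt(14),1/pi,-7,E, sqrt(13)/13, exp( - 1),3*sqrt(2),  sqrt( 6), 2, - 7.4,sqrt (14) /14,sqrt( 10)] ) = [ - 7.4, - 7,  -  7, - 5.36,sqrt ( 14) /14 , sqrt(13 )/13,1/pi,exp( -1 ), 1, 2 , 2,sqrt(6),E,sqrt( 10),sqrt(14), sqrt(15 ),4 , 3*sqrt(2),5.43]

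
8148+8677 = 16825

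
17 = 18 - 1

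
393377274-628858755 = - 235481481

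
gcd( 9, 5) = 1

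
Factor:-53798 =-2^1 * 37^1*727^1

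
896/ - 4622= - 448/2311 = - 0.19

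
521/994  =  521/994 =0.52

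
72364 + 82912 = 155276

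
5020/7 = 717 + 1/7= 717.14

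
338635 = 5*67727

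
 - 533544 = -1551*344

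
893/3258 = 893/3258 = 0.27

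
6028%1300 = 828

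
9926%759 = 59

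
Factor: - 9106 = -2^1*29^1*157^1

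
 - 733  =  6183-6916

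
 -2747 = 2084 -4831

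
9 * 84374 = 759366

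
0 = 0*943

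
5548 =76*73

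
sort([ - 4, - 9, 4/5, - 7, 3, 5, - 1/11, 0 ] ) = [ - 9, - 7  ,-4, - 1/11, 0 , 4/5, 3,5]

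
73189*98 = 7172522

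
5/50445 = 1/10089=0.00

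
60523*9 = 544707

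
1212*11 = 13332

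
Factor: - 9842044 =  - 2^2*2460511^1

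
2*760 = 1520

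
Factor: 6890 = 2^1 * 5^1*13^1 *53^1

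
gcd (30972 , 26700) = 1068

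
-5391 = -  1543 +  - 3848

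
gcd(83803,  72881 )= 1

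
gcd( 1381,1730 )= 1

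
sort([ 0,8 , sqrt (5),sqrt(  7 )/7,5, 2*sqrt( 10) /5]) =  [ 0, sqrt( 7)/7,2*sqrt( 10) /5, sqrt( 5), 5,8]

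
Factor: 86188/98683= 2^2*13^(-1)  *  29^1*743^1*7591^ (- 1 ) 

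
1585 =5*317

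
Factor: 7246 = 2^1*3623^1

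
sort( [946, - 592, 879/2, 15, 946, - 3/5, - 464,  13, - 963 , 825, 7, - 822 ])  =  [ - 963, - 822, - 592, - 464, - 3/5, 7, 13, 15, 879/2, 825,946,946 ]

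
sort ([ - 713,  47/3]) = [ - 713,47/3]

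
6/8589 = 2/2863 = 0.00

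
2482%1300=1182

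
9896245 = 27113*365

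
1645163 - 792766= 852397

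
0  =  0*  42406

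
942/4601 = 942/4601 = 0.20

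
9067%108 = 103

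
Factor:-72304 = -2^4*4519^1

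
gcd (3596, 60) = 4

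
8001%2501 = 498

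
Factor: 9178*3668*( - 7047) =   -  237236578488 = -2^3*3^5 * 7^1*13^1*29^1 * 131^1 * 353^1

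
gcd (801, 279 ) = 9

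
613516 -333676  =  279840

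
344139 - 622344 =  - 278205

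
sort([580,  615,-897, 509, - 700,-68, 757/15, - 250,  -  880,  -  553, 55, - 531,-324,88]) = [ -897, - 880, - 700, - 553, - 531, - 324, - 250,-68, 757/15, 55, 88,509,580, 615]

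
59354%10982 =4444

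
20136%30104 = 20136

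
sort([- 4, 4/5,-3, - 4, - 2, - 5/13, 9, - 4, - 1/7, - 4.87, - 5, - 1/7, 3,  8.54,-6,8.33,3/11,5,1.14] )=[ - 6,-5,-4.87, - 4,-4, - 4, - 3, - 2, - 5/13 ,  -  1/7, - 1/7, 3/11,4/5,1.14,  3,5, 8.33,  8.54, 9 ]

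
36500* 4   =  146000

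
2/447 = 2/447 = 0.00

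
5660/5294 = 2830/2647 = 1.07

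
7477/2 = 3738 + 1/2  =  3738.50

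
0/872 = 0 = 0.00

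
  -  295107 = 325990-621097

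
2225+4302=6527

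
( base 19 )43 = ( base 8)117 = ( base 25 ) 34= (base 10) 79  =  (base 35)29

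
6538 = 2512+4026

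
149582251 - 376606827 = - 227024576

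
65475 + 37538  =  103013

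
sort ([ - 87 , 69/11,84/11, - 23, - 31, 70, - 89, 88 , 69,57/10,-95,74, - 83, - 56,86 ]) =[ - 95, - 89 , - 87, - 83, - 56 , - 31,-23, 57/10,69/11, 84/11, 69, 70,  74, 86, 88]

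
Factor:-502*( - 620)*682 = 2^4*5^1*11^1*31^2*251^1 = 212265680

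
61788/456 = 135+ 1/2 = 135.50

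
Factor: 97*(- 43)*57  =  -237747= -3^1*19^1* 43^1* 97^1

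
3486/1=3486 = 3486.00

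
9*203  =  1827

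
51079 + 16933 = 68012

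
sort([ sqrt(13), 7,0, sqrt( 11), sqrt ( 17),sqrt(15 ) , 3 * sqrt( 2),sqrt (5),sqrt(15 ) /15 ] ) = [ 0, sqrt ( 15)/15,sqrt(5) , sqrt(11),sqrt( 13),  sqrt(15 ),sqrt(17),3*sqrt(2), 7] 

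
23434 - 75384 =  - 51950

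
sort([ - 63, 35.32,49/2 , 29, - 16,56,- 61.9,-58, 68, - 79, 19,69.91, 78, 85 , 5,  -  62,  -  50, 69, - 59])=[ - 79, - 63, - 62, -61.9 , - 59,-58,- 50,-16, 5 , 19 , 49/2,29,  35.32, 56, 68, 69, 69.91 , 78, 85]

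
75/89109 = 25/29703 =0.00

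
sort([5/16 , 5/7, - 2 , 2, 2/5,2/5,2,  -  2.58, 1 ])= [ - 2.58,-2, 5/16,  2/5, 2/5, 5/7,1, 2,2]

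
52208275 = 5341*9775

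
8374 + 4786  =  13160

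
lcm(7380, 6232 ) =280440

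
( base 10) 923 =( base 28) 14r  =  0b1110011011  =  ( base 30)10N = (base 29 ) 12o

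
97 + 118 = 215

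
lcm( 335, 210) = 14070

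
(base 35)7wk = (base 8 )22763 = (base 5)302330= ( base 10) 9715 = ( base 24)GKJ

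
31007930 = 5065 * 6122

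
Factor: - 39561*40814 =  - 2^1 * 3^1*13187^1*20407^1 = - 1614642654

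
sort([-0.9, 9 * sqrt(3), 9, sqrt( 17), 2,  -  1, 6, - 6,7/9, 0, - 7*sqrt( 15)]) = [ - 7*sqrt( 15 ), - 6, - 1,- 0.9, 0, 7/9,2, sqrt( 17), 6,  9,  9*sqrt( 3)] 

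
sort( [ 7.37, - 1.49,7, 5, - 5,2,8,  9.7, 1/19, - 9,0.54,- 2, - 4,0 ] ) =[ - 9, - 5, - 4, - 2, - 1.49,0, 1/19,0.54,2, 5, 7,7.37  ,  8,9.7] 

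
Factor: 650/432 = 325/216 = 2^ ( - 3 ) * 3^( - 3 )*5^2*13^1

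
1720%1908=1720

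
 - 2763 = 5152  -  7915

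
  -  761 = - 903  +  142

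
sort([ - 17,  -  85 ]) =[-85, - 17 ]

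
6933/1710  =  4+31/570 = 4.05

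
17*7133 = 121261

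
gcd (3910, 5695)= 85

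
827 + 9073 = 9900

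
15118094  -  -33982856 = 49100950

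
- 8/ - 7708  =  2/1927 = 0.00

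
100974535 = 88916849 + 12057686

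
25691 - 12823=12868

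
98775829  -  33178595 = 65597234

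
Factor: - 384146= -2^1*7^1 *23^1 * 1193^1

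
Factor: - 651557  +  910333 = 258776 =2^3*7^1*4621^1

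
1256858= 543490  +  713368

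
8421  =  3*2807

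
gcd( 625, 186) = 1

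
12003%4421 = 3161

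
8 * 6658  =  53264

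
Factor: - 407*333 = -3^2*11^1*37^2 = - 135531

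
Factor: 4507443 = 3^2*181^1*2767^1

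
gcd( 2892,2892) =2892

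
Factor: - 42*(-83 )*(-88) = -306768 = - 2^4*3^1*7^1 * 11^1*83^1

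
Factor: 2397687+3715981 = 6113668 = 2^2*11^1*19^1*71^1*103^1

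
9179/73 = 9179/73=125.74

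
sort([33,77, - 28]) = [ - 28,33,77]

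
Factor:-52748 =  - 2^2*13187^1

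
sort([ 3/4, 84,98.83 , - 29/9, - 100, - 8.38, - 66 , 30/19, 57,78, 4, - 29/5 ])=[ - 100,-66,  -  8.38, - 29/5, - 29/9, 3/4, 30/19,  4,57, 78,84,98.83]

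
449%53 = 25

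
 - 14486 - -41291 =26805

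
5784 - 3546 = 2238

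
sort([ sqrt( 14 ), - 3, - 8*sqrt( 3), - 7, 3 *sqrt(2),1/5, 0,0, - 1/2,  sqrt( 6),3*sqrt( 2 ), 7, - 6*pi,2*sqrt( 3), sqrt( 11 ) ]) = [ - 6*pi, - 8*sqrt(3 ), - 7, - 3, - 1/2,0,  0, 1/5,sqrt( 6),  sqrt(11 ),2*sqrt( 3),sqrt( 14), 3*sqrt(2),3 * sqrt( 2), 7 ] 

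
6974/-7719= -1+745/7719 = - 0.90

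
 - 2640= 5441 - 8081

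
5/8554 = 5/8554 =0.00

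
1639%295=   164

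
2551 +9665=12216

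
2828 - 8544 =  - 5716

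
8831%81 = 2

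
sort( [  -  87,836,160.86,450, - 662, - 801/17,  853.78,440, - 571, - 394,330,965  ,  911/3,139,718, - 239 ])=[ - 662, - 571, - 394,-239 ,-87, -801/17 , 139,160.86,911/3,330,  440,450, 718,836,853.78,965] 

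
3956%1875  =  206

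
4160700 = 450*9246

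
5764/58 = 99  +  11/29 = 99.38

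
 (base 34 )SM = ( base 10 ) 974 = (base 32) UE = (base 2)1111001110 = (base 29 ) 14h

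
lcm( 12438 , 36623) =659214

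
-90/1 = - 90=- 90.00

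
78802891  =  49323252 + 29479639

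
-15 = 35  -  50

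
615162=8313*74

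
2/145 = 2/145 = 0.01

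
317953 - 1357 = 316596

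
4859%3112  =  1747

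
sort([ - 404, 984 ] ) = [ - 404, 984]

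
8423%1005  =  383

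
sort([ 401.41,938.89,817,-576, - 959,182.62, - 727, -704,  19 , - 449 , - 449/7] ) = [ - 959  , - 727, - 704 ,-576, -449, - 449/7 , 19, 182.62 , 401.41,817, 938.89 ]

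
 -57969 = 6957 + -64926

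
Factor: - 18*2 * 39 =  - 2^2*3^3*13^1 = - 1404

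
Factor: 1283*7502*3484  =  33533729944 = 2^3*11^2* 13^1*31^1 *67^1 * 1283^1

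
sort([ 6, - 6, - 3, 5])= [-6, - 3,  5, 6 ] 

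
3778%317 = 291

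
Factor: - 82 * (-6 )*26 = 2^3*3^1*13^1*41^1 =12792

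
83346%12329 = 9372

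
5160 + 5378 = 10538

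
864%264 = 72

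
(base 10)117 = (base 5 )432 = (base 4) 1311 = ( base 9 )140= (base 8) 165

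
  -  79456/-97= 819 + 13/97 = 819.13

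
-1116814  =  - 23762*47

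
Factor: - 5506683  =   - 3^1*7^1*13^1*23^1*877^1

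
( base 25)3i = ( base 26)3f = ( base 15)63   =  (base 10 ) 93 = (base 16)5D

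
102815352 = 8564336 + 94251016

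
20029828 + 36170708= 56200536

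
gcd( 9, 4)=1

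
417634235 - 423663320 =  - 6029085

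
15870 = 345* 46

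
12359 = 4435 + 7924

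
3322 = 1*3322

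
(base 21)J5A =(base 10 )8494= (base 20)114E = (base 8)20456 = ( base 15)27B4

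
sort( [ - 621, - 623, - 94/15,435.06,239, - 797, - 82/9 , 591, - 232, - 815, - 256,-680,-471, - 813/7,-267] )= [  -  815, - 797, - 680, - 623, - 621, - 471, - 267,  -  256,- 232,-813/7,- 82/9,-94/15,239,  435.06,591]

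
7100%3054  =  992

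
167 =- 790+957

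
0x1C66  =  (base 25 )BFK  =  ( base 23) dh2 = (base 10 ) 7270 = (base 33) 6MA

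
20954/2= 10477 = 10477.00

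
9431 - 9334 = 97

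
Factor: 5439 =3^1 * 7^2*37^1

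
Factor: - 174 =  - 2^1 * 3^1 * 29^1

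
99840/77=99840/77 = 1296.62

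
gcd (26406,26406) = 26406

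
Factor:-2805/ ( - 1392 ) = 2^(  -  4 )*5^1*11^1*17^1 * 29^(  -  1 ) =935/464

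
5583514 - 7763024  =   - 2179510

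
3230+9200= 12430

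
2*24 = 48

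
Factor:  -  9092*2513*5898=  - 134758660008 =- 2^3*3^1*7^1*359^1*983^1*2273^1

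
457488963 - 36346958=421142005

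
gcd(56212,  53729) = 13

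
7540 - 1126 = 6414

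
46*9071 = 417266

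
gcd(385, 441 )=7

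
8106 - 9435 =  - 1329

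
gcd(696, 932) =4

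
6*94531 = 567186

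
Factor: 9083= 31^1 * 293^1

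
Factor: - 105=-3^1*5^1*7^1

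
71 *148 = 10508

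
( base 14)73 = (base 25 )41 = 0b1100101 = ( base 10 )101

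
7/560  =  1/80 = 0.01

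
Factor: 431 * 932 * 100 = 40169200 = 2^4*5^2*233^1 * 431^1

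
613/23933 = 613/23933 = 0.03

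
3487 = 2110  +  1377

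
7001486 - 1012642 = 5988844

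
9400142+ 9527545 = 18927687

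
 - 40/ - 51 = 40/51= 0.78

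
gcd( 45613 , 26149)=1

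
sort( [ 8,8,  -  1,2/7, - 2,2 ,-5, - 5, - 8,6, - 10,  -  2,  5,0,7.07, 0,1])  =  [- 10 , -8, -5, - 5,-2, - 2,  -  1, 0, 0, 2/7,1,2, 5,6,7.07,8,8] 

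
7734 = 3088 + 4646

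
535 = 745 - 210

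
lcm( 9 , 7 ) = 63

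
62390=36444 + 25946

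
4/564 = 1/141 =0.01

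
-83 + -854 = - 937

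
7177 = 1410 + 5767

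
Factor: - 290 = -2^1*5^1*29^1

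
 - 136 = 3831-3967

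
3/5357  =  3/5357= 0.00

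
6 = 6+0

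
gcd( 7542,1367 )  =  1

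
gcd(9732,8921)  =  811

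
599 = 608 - 9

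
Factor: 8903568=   2^4*3^1 * 185491^1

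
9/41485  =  9/41485 = 0.00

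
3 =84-81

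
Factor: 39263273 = 7^1*67^1*83717^1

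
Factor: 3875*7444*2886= 2^3*3^1* 5^3*13^1*31^1*37^1*1861^1 = 83248113000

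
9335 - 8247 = 1088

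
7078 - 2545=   4533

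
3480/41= 3480/41=84.88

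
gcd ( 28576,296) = 8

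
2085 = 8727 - 6642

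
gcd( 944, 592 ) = 16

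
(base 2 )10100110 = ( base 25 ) 6G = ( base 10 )166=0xA6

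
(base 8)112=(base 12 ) 62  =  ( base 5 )244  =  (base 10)74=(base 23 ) 35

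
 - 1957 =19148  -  21105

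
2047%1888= 159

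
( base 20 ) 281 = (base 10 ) 961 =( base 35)RG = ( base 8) 1701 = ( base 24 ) 1g1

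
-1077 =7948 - 9025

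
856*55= 47080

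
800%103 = 79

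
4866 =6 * 811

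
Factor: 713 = 23^1*31^1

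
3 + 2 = 5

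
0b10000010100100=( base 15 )2721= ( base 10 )8356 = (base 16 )20A4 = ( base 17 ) 1BF9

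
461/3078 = 461/3078 = 0.15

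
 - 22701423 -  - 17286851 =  - 5414572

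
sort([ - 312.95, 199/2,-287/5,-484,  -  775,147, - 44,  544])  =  [ - 775,- 484, - 312.95,-287/5, - 44, 199/2,147,544 ]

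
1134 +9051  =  10185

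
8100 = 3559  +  4541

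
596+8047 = 8643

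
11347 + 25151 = 36498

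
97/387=97/387  =  0.25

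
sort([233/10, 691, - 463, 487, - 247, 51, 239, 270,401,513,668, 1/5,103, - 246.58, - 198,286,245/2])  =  [ - 463, - 247, - 246.58, - 198,  1/5,233/10 , 51, 103,245/2,239,270,  286 , 401, 487, 513, 668, 691]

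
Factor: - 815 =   -  5^1 * 163^1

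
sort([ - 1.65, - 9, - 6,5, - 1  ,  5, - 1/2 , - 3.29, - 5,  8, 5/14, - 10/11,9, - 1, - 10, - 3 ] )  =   [ - 10 ,-9, - 6, - 5, - 3.29, - 3,-1.65, - 1,  -  1, - 10/11 ,  -  1/2, 5/14,5, 5,  8, 9]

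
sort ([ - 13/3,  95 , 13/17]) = [ - 13/3, 13/17, 95 ]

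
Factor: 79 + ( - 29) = 50= 2^1*5^2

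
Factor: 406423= 406423^1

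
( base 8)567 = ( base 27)do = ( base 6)1423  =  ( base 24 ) FF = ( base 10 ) 375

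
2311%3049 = 2311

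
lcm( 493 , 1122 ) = 32538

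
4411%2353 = 2058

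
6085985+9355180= 15441165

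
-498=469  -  967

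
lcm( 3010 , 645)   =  9030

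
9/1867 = 9/1867 = 0.00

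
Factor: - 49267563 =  - 3^1*16422521^1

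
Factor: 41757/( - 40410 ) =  - 31/30 = - 2^( - 1)*3^(-1 )*5^(-1 )*31^1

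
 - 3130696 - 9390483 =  - 12521179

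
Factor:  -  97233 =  - 3^1*32411^1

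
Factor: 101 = 101^1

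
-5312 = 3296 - 8608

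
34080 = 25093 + 8987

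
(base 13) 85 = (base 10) 109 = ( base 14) 7b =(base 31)3g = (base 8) 155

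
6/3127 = 6/3127= 0.00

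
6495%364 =307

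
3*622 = 1866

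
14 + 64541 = 64555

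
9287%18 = 17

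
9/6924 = 3/2308 = 0.00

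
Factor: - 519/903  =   - 7^( - 1)*43^( - 1)*173^1= -173/301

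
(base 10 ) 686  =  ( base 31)m4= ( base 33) KQ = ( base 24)14e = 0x2AE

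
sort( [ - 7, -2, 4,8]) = [-7, - 2,4, 8]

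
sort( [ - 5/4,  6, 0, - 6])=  [ - 6, - 5/4,0, 6] 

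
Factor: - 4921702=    - 2^1*241^1*10211^1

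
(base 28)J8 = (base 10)540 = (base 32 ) GS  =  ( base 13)327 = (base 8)1034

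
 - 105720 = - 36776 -68944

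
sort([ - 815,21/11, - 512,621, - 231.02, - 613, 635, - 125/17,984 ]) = [ - 815, - 613, - 512,-231.02, - 125/17 , 21/11, 621,635,984 ]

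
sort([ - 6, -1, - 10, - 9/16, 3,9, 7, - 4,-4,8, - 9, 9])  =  [ - 10,  -  9, - 6, - 4,-4,-1,-9/16,  3, 7,8, 9 , 9]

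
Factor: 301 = 7^1 * 43^1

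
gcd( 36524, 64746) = 2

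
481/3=160 +1/3 = 160.33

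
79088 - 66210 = 12878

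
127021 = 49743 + 77278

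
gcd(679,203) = 7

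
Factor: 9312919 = 7^1*11^1*120947^1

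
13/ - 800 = - 1 + 787/800 = -0.02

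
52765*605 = 31922825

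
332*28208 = 9365056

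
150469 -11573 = 138896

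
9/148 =9/148 = 0.06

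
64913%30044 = 4825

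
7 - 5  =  2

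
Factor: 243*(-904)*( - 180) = 2^5* 3^7*5^1*113^1 = 39540960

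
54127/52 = 54127/52 = 1040.90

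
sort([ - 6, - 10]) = [ - 10 , - 6 ] 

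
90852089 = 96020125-5168036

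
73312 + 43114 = 116426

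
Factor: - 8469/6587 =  - 9/7 = - 3^2 *7^ (-1) 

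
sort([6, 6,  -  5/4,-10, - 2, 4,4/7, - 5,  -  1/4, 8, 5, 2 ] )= [ - 10,  -  5,  -  2,-5/4, - 1/4  ,  4/7, 2, 4, 5,6,6,8] 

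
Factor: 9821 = 7^1*23^1*61^1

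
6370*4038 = 25722060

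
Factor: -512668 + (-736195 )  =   - 1248863 = -7^3*11^1*331^1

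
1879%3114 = 1879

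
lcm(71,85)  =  6035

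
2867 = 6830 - 3963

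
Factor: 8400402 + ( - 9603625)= - 7^1*  171889^1 = - 1203223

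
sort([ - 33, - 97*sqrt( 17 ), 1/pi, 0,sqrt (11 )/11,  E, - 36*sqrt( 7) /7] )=[ - 97* sqrt(17 ) , - 33, - 36*sqrt(7)/7, 0,sqrt(11)/11,1/pi, E ]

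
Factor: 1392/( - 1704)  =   - 2^1 *29^1*71^(  -  1)=- 58/71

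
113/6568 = 113/6568 = 0.02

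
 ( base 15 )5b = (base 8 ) 126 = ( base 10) 86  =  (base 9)105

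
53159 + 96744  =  149903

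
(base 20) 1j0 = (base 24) 18C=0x30C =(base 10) 780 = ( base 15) 370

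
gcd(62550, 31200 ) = 150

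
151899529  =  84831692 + 67067837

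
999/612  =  111/68 = 1.63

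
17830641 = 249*71609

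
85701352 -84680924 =1020428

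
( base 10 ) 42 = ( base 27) 1F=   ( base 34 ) 18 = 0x2a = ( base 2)101010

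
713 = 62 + 651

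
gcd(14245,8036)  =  7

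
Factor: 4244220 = 2^2*3^2*5^1*17^1*19^1*73^1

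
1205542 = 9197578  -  7992036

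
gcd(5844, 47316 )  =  12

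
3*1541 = 4623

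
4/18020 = 1/4505 = 0.00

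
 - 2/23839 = - 1 + 23837/23839 = -0.00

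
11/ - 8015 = -1+ 8004/8015 = - 0.00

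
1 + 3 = 4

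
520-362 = 158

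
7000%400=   200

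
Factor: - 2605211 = -7^1*372173^1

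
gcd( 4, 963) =1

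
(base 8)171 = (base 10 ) 121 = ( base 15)81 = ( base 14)89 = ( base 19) 67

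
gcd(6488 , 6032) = 8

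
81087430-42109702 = 38977728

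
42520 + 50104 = 92624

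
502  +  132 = 634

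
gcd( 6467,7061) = 1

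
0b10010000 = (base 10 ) 144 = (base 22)6C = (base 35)44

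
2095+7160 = 9255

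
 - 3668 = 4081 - 7749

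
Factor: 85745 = 5^1*11^1*1559^1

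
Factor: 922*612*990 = 2^4*3^4*5^1*11^1*17^1* 461^1 = 558621360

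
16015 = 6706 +9309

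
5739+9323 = 15062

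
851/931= 851/931 = 0.91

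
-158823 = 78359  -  237182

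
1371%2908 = 1371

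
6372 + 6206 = 12578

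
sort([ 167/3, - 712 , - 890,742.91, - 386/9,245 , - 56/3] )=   [-890 , - 712 , - 386/9 ,-56/3,167/3,  245 , 742.91 ] 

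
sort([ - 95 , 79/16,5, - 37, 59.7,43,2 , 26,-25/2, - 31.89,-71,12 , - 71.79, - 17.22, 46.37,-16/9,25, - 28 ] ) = [  -  95, - 71.79 , - 71, - 37, - 31.89, - 28, - 17.22, - 25/2, -16/9,2,  79/16,  5 , 12,25,26, 43,46.37, 59.7 ]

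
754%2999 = 754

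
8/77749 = 8/77749= 0.00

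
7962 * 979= 7794798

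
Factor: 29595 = 3^1*5^1*1973^1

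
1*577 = 577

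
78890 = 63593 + 15297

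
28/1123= 28/1123  =  0.02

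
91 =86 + 5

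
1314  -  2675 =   -  1361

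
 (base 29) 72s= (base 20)EID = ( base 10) 5973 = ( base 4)1131111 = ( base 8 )13525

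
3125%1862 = 1263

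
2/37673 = 2/37673 = 0.00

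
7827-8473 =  - 646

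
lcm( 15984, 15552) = 575424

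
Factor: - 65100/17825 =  - 2^2*3^1*7^1*23^( - 1 ) = - 84/23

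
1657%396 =73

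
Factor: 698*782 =545836 = 2^2*17^1*23^1*349^1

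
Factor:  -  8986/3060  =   - 2^(-1 ) * 3^( - 2 )*5^( - 1)*17^(- 1 ) * 4493^1 = - 4493/1530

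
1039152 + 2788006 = 3827158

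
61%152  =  61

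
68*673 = 45764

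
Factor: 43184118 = 2^1 * 3^1*7197353^1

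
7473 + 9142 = 16615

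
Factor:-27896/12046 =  - 44/19 =-  2^2  *11^1*19^(-1)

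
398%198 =2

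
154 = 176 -22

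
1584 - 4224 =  - 2640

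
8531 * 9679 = 82571549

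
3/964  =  3/964=0.00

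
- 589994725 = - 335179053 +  - 254815672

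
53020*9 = 477180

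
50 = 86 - 36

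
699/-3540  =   - 233/1180 = - 0.20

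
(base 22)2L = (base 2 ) 1000001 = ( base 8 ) 101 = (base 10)65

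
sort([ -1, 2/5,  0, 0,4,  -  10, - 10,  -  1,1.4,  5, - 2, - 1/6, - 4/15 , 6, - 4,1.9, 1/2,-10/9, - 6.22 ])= [-10, - 10, - 6.22, -4,-2, - 10/9, - 1, - 1, - 4/15, - 1/6, 0, 0, 2/5,1/2,1.4, 1.9, 4,5,6] 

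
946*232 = 219472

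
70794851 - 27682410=43112441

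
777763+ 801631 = 1579394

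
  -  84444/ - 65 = 84444/65= 1299.14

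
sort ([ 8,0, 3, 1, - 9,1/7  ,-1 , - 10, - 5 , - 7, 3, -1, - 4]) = [ - 10, - 9, - 7, - 5, - 4, - 1, - 1,0,1/7 , 1, 3 , 3,8 ] 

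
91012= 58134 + 32878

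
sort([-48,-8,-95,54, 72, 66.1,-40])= [-95, - 48,- 40, - 8, 54,66.1, 72] 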